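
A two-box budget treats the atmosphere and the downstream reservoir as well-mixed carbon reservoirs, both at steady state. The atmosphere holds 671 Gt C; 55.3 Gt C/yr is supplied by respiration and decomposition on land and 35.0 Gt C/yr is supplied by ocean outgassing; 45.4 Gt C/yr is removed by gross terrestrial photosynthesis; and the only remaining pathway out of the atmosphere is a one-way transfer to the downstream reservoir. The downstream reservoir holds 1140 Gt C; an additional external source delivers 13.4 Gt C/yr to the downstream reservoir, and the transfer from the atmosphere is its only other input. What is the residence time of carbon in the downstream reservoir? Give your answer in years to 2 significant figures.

20 yr

Balance the atmosphere: ΣF_in = 55.3 + 35.0 = 90.300 Gt C/yr.
Transfer to the downstream reservoir = ΣF_in − (45.4) = 44.900 Gt C/yr.
Total input to the downstream reservoir = 44.900 + 13.4 = 58.300 Gt C/yr; at steady state this equals its total output.
τ = M / F = 1140 / 58.300 = 19.55 yr.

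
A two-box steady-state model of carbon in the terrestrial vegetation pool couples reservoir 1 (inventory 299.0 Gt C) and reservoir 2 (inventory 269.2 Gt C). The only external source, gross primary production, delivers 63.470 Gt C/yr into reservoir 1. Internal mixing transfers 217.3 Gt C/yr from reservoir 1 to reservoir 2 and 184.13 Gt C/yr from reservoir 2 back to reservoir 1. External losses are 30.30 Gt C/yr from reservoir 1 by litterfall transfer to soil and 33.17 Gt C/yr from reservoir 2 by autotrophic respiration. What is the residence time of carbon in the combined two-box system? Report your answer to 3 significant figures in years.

8.95 yr

For the system as a whole, the A↔B exchange is internal and contributes nothing to the throughput; only the external sinks remove mass.
M_total = 299.0 + 269.2 = 568.20 Gt C.
ΣF_external_out = 30.30 + 33.17 = 63.470 Gt C/yr.
τ = M_total / ΣF_ext = 568.20 / 63.470 = 8.952 yr.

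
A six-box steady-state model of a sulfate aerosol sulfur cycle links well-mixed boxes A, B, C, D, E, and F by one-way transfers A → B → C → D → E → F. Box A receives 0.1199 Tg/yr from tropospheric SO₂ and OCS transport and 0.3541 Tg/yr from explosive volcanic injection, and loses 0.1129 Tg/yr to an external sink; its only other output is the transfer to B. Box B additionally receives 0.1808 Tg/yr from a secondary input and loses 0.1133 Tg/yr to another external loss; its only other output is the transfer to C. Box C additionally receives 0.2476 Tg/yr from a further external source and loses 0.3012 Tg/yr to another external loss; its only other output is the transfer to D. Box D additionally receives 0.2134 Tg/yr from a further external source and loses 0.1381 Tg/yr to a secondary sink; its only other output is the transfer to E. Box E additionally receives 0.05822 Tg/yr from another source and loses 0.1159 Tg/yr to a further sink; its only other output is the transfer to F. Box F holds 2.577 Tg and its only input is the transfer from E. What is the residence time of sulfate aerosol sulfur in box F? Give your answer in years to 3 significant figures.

6.56 yr

Box A: F(A→B) = (0.1199 + 0.3541) − 0.1129 = 0.36110 Tg/yr.
Box B: F(B→C) = (0.36110 + 0.1808) − 0.1133 = 0.42860 Tg/yr.
Box C: F(C→D) = (0.42860 + 0.2476) − 0.3012 = 0.37500 Tg/yr.
Box D: F(D→E) = (0.37500 + 0.2134) − 0.1381 = 0.45030 Tg/yr.
Box E: F(E→F) = (0.45030 + 0.05822) − 0.1159 = 0.39262 Tg/yr.
Box F throughput = its input = 0.39262 Tg/yr; τ = 2.577 / 0.39262 = 6.564 yr.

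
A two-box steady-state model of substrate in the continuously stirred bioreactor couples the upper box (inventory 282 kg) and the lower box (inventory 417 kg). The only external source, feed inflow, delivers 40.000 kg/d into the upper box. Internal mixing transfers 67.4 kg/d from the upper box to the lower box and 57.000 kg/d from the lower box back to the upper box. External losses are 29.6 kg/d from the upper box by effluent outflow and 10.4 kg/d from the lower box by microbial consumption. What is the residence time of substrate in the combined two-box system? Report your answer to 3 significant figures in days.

17.5 d

Residence time in the combined system uses the total inventory and the total *external* removal — internal exchanges between the two boxes cancel.
M_total = 282 + 417 = 699.00 kg.
ΣF_external_out = 29.6 + 10.4 = 40.000 kg/d.
τ = M_total / ΣF_ext = 699.00 / 40.000 = 17.48 d.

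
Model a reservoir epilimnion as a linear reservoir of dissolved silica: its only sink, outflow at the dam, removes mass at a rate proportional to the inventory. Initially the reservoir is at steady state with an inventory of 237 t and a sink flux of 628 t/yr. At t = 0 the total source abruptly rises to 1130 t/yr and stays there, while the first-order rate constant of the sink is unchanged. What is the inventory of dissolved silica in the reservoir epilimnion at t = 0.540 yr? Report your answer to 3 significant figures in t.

381 t

The sink rate constant is k = F₀/M₀ = 628/237 = 2.650 yr⁻¹.
Solving dM/dt = F₁ − kM with M(0) = M₀ gives M(t) = F₁/k + (M₀ − F₁/k)·e^(−kt).
F₁/k = 1130/2.650 = 426.45 t; kt = 2.650 × 0.540 = 1.431, e^(−kt) = 0.2391.
M(0.540) = 426.45 + (237 − 426.45) × 0.2391 = 426.45 − 45.30 = 381.15 t.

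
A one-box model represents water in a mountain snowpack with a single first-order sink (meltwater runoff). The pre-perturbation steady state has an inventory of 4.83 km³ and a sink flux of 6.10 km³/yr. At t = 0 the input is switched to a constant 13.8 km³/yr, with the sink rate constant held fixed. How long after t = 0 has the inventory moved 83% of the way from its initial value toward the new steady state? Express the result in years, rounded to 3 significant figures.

1.40 yr

τ = M₀/F₀ = 4.83/6.10 = 0.7918 yr.
The remaining gap fraction is e^(−t/τ); 83% covered ⇒ e^(−t/τ) = 0.170.
t = −τ ln(0.170) = 0.7918 × 1.772 = 1.403 yr.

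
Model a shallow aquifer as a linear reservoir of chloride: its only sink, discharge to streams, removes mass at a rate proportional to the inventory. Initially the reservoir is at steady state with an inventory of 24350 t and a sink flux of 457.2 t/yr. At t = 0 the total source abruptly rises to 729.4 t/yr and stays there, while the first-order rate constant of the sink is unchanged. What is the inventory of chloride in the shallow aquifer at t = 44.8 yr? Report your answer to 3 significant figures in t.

τ = M₀/F₀ = 24350/457.2 = 53.26 yr; rate constant k = 1/τ.
New steady state M_∞ = F₁/k = F₁·τ = 729.4 × 53.26 = 38847 t.
M(t) = M_∞ + (M₀ − M_∞)·e^(−t/τ); t/τ = 44.8/53.26 = 0.8412, so e^(−t/τ) = 0.4312.
M(t) = 38847 − 14500 × 0.4312 = 32596 t.

32600 t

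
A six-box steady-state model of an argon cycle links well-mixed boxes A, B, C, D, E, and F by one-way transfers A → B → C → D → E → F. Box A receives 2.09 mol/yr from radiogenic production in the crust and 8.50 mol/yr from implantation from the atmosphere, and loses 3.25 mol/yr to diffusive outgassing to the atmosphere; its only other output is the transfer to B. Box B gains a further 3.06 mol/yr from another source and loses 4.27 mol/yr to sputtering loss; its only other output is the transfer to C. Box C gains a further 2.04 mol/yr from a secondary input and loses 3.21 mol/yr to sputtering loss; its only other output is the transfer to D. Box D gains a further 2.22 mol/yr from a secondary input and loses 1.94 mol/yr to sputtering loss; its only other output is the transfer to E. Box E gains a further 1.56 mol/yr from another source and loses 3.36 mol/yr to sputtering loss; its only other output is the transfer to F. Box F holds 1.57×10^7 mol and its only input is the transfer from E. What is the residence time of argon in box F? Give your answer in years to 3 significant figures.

4.56×10^6 yr

Box A: F(A→B) = (2.09 + 8.50) − 3.25 = 7.3400 mol/yr.
Box B: F(B→C) = (7.3400 + 3.06) − 4.27 = 6.1300 mol/yr.
Box C: F(C→D) = (6.1300 + 2.04) − 3.21 = 4.9600 mol/yr.
Box D: F(D→E) = (4.9600 + 2.22) − 1.94 = 5.2400 mol/yr.
Box E: F(E→F) = (5.2400 + 1.56) − 3.36 = 3.4400 mol/yr.
Box F throughput = its input = 3.4400 mol/yr; τ = 1.57×10^7 / 3.4400 = 4.564×10^6 yr.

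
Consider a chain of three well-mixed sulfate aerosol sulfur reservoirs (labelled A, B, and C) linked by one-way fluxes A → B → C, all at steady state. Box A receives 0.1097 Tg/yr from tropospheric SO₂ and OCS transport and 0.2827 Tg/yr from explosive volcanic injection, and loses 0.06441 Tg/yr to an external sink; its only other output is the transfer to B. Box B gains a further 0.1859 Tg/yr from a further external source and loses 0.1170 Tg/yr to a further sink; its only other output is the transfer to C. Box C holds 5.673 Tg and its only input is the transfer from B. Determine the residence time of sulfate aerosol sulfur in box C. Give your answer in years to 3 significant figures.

Box A: F(A→B) = (0.1097 + 0.2827) − 0.06441 = 0.32799 Tg/yr.
Box B: F(B→C) = (0.32799 + 0.1859) − 0.1170 = 0.39689 Tg/yr.
Box C throughput = its input = 0.39689 Tg/yr; τ = 5.673 / 0.39689 = 14.29 yr.

14.3 yr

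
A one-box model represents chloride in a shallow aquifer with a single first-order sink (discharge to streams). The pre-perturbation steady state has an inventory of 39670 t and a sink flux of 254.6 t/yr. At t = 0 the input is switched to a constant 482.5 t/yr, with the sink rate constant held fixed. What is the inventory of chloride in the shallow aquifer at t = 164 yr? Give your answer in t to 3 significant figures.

62800 t

τ = M₀/F₀ = 39670/254.6 = 155.8 yr; rate constant k = 1/τ.
New steady state M_∞ = F₁/k = F₁·τ = 482.5 × 155.8 = 75180 t.
M(t) = M_∞ + (M₀ − M_∞)·e^(−t/τ); t/τ = 164/155.8 = 1.053, so e^(−t/τ) = 0.3490.
M(t) = 75180 − 35510 × 0.3490 = 62785 t.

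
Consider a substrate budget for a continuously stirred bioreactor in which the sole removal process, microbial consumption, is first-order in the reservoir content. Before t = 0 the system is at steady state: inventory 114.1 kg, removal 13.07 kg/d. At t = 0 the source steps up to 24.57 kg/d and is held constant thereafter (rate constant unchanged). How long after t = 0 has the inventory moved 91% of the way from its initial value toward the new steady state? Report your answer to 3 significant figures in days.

21.0 d

τ = M₀/F₀ = 114.1/13.07 = 8.730 d.
The remaining gap fraction is e^(−t/τ); 91% covered ⇒ e^(−t/τ) = 0.0900.
t = −τ ln(0.0900) = 8.730 × 2.408 = 21.02 d.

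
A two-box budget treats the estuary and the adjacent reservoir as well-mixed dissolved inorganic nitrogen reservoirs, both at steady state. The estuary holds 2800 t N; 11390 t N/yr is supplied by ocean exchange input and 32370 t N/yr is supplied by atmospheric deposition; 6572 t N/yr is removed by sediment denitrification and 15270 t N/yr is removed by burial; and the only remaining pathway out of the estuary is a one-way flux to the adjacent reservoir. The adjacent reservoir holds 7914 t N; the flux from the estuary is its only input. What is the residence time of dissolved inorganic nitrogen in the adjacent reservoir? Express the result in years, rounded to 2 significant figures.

Balance the estuary: ΣF_in = 11390 + 32370 = 43760 t N/yr.
Flux to the adjacent reservoir = ΣF_in − (6572 + 15270) = 21918 t N/yr.
At steady state the output of the adjacent reservoir equals its input, 21918 t N/yr.
τ = M / F = 7914 / 21918 = 0.3611 yr.

0.36 yr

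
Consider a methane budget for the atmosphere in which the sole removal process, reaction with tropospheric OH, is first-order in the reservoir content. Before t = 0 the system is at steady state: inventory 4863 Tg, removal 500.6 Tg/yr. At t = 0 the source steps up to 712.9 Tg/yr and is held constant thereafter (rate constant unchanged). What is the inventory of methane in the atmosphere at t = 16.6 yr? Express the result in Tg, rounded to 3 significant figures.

Residence time τ = M₀/F₀ = 9.714 yr. The eventual steady state is M_∞ = M₀·(F₁/F₀) = 4863 × 712.9/500.6 = 6925.4 Tg.
The anomaly ΔM(t) = M(t) − M_∞ decays as ΔM₀·e^(−t/τ) with ΔM₀ = 4863 − 6925.4 = −2062 Tg.
At t = 16.6 yr, e^(−t/τ) = e^(−1.709) = 0.1811, so ΔM = −373.5 Tg and M = 6925.4 − 373.5 = 6551.9 Tg.

6550 Tg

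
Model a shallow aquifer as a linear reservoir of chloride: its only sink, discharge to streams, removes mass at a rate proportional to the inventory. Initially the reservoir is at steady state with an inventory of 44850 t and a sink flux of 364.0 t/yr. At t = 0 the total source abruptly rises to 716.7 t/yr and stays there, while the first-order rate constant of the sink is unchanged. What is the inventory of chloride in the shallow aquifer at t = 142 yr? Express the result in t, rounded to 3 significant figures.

The sink rate constant is k = F₀/M₀ = 364.0/44850 = 0.008116 yr⁻¹.
Solving dM/dt = F₁ − kM with M(0) = M₀ gives M(t) = F₁/k + (M₀ − F₁/k)·e^(−kt).
F₁/k = 716.7/0.008116 = 88308 t; kt = 0.008116 × 142 = 1.152, e^(−kt) = 0.3159.
M(142) = 88308 + (44850 − 88308) × 0.3159 = 88308 − 13730 = 74581 t.

74600 t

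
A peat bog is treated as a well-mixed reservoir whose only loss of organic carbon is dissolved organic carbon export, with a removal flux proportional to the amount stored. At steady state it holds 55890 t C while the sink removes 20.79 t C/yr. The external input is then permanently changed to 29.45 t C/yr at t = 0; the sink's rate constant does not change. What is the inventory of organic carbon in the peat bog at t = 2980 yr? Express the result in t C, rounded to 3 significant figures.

71500 t C

τ = M₀/F₀ = 55890/20.79 = 2688 yr; rate constant k = 1/τ.
New steady state M_∞ = F₁/k = F₁·τ = 29.45 × 2688 = 79171 t C.
M(t) = M_∞ + (M₀ − M_∞)·e^(−t/τ); t/τ = 2980/2688 = 1.109, so e^(−t/τ) = 0.3301.
M(t) = 79171 − 23280 × 0.3301 = 71487 t C.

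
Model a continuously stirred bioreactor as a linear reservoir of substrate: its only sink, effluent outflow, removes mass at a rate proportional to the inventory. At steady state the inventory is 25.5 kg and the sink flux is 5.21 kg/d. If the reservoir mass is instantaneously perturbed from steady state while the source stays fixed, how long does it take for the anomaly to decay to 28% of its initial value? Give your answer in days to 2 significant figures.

6.2 d

For a linear reservoir the anomaly decays as exp(−t/τ) with τ = M/F = 25.5/5.21 = 4.894 d.
exp(−t/τ) = 0.28 ⇒ t = −τ ln(0.28) = 4.894 × 1.273 = 6.230 d.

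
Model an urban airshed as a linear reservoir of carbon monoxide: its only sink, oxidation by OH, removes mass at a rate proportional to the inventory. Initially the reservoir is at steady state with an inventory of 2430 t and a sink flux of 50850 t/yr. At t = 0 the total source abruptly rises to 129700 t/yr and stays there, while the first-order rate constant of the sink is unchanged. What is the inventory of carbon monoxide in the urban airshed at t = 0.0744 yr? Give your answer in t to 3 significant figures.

τ = M₀/F₀ = 2430/50850 = 0.04779 yr; rate constant k = 1/τ.
New steady state M_∞ = F₁/k = F₁·τ = 129700 × 0.04779 = 6198.1 t.
M(t) = M_∞ + (M₀ − M_∞)·e^(−t/τ); t/τ = 0.0744/0.04779 = 1.557, so e^(−t/τ) = 0.2108.
M(t) = 6198.1 − 3768 × 0.2108 = 5403.8 t.

5400 t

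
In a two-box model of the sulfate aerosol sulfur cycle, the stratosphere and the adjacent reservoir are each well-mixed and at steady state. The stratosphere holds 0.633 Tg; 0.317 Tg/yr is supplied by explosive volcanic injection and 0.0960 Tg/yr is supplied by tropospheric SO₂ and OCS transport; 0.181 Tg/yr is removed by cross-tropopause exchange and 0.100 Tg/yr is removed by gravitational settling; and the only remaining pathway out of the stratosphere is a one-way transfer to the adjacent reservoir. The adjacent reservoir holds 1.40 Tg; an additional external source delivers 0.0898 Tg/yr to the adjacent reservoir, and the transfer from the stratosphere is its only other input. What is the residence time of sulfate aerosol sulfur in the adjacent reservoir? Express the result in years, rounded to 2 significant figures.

Balance the stratosphere: ΣF_in = 0.317 + 0.0960 = 0.41300 Tg/yr.
Transfer to the adjacent reservoir = ΣF_in − (0.181 + 0.100) = 0.13200 Tg/yr.
Total input to the adjacent reservoir = 0.13200 + 0.0898 = 0.22180 Tg/yr; at steady state this equals its total output.
τ = M / F = 1.40 / 0.22180 = 6.312 yr.

6.3 yr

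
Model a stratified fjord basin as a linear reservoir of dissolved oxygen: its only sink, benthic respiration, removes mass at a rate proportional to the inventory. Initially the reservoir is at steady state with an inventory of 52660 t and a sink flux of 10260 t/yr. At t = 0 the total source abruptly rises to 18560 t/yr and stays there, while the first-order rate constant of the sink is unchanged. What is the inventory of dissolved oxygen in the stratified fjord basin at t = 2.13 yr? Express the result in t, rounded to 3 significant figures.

Residence time τ = M₀/F₀ = 5.133 yr. The eventual steady state is M_∞ = M₀·(F₁/F₀) = 52660 × 18560/10260 = 95260 t.
The anomaly ΔM(t) = M(t) − M_∞ decays as ΔM₀·e^(−t/τ) with ΔM₀ = 52660 − 95260 = −42600 t.
At t = 2.13 yr, e^(−t/τ) = e^(−0.4150) = 0.6603, so ΔM = −28130 t and M = 95260 − 28130 = 67130 t.

67100 t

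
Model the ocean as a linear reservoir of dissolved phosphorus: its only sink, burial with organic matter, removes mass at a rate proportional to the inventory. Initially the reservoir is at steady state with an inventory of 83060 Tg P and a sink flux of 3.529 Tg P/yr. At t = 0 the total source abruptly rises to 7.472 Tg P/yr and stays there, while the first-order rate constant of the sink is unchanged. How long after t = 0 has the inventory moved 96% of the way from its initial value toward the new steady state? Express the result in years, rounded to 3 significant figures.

τ = M₀/F₀ = 83060/3.529 = 23540 yr.
The remaining gap fraction is e^(−t/τ); 96% covered ⇒ e^(−t/τ) = 0.0400.
t = −τ ln(0.0400) = 23540 × 3.219 = 75760 yr.

75800 yr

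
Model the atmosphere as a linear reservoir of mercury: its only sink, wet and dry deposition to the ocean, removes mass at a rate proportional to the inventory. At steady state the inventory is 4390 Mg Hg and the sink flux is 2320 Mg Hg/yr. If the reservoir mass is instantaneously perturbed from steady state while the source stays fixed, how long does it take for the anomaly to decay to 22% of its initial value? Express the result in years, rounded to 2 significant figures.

For a linear reservoir the anomaly decays as exp(−t/τ) with τ = M/F = 4390/2320 = 1.892 yr.
exp(−t/τ) = 0.22 ⇒ t = −τ ln(0.22) = 1.892 × 1.514 = 2.865 yr.

2.9 yr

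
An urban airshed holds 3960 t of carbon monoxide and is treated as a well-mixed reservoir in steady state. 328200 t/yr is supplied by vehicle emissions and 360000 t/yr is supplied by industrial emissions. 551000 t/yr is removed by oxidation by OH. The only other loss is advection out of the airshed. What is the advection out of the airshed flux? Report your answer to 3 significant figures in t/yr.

137000 t/yr

At steady state ΣF_in = ΣF_out.
ΣF_in = 328200 + 360000 = 688200 t/yr.
Advection out of the airshed flux = ΣF_in − (551000) = 688200 − 551000 = 137200 t/yr.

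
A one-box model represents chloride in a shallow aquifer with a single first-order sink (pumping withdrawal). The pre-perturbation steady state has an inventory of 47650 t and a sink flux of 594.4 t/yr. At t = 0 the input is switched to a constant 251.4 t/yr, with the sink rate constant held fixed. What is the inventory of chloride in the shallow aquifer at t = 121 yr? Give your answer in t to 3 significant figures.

Residence time τ = M₀/F₀ = 80.16 yr. The eventual steady state is M_∞ = M₀·(F₁/F₀) = 47650 × 251.4/594.4 = 20153 t.
The anomaly ΔM(t) = M(t) − M_∞ decays as ΔM₀·e^(−t/τ) with ΔM₀ = 47650 − 20153 = 27500 t.
At t = 121 yr, e^(−t/τ) = e^(−1.509) = 0.2210, so ΔM = 6078 t and M = 20153 + 6078 = 26231 t.

26200 t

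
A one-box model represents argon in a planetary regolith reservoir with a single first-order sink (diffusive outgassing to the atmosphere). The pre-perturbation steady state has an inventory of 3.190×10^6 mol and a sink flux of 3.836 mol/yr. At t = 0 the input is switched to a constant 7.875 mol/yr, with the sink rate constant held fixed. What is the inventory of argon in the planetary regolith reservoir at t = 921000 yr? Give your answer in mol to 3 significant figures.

5.44×10^6 mol

The sink rate constant is k = F₀/M₀ = 3.836/3.190×10^6 = 1.203×10^-6 yr⁻¹.
Solving dM/dt = F₁ − kM with M(0) = M₀ gives M(t) = F₁/k + (M₀ − F₁/k)·e^(−kt).
F₁/k = 7.875/1.203×10^-6 = 6.5488×10^6 mol; kt = 1.203×10^-6 × 921000 = 1.108, e^(−kt) = 0.3304.
M(921000) = 6.5488×10^6 + (3.190×10^6 − 6.5488×10^6) × 0.3304 = 6.5488×10^6 − 1.110×10^6 = 5.4391×10^6 mol.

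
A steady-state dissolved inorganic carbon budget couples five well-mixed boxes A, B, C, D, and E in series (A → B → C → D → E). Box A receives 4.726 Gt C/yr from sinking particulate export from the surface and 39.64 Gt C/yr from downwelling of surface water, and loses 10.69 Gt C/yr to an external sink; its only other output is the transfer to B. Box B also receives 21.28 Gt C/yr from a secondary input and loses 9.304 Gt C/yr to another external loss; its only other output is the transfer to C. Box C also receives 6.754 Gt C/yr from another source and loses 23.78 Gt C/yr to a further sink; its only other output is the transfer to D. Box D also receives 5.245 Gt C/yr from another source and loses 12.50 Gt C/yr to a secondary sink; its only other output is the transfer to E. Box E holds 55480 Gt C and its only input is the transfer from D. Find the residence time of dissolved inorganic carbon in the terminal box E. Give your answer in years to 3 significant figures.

2600 yr

Box A: F(A→B) = (4.726 + 39.64) − 10.69 = 33.676 Gt C/yr.
Box B: F(B→C) = (33.676 + 21.28) − 9.304 = 45.652 Gt C/yr.
Box C: F(C→D) = (45.652 + 6.754) − 23.78 = 28.626 Gt C/yr.
Box D: F(D→E) = (28.626 + 5.245) − 12.50 = 21.371 Gt C/yr.
Box E throughput = its input = 21.371 Gt C/yr; τ = 55480 / 21.371 = 2596 yr.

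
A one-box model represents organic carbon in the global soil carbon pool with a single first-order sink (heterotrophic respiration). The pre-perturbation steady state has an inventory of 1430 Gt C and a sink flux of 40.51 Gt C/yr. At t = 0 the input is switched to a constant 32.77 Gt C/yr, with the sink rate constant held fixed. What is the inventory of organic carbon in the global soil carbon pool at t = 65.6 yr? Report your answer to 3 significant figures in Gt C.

The sink rate constant is k = F₀/M₀ = 40.51/1430 = 0.02833 yr⁻¹.
Solving dM/dt = F₁ − kM with M(0) = M₀ gives M(t) = F₁/k + (M₀ − F₁/k)·e^(−kt).
F₁/k = 32.77/0.02833 = 1156.8 Gt C; kt = 0.02833 × 65.6 = 1.858, e^(−kt) = 0.1559.
M(65.6) = 1156.8 + (1430 − 1156.8) × 0.1559 = 1156.8 + 42.60 = 1199.4 Gt C.

1200 Gt C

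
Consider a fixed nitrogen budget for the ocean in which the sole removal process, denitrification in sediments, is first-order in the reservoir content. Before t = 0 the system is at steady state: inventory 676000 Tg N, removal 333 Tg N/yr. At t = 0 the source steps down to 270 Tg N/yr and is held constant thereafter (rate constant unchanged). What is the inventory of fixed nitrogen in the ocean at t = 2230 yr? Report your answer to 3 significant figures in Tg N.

τ = M₀/F₀ = 676000/333 = 2030 yr; rate constant k = 1/τ.
New steady state M_∞ = F₁/k = F₁·τ = 270 × 2030 = 548110 Tg N.
M(t) = M_∞ + (M₀ − M_∞)·e^(−t/τ); t/τ = 2230/2030 = 1.099, so e^(−t/τ) = 0.3334.
M(t) = 548110 + 127900 × 0.3334 = 590740 Tg N.

591000 Tg N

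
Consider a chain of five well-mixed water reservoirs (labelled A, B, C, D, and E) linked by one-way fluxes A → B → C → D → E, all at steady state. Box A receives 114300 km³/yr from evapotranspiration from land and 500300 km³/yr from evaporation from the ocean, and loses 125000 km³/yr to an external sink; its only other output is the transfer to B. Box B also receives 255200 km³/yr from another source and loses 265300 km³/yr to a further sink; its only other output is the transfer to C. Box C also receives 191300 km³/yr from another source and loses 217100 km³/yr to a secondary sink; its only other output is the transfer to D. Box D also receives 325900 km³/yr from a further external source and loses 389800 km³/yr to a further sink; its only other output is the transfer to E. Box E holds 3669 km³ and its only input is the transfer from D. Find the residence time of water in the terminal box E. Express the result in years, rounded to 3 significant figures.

Box A: F(A→B) = (114300 + 500300) − 125000 = 489600 km³/yr.
Box B: F(B→C) = (489600 + 255200) − 265300 = 479500 km³/yr.
Box C: F(C→D) = (479500 + 191300) − 217100 = 453700 km³/yr.
Box D: F(D→E) = (453700 + 325900) − 389800 = 389800 km³/yr.
Box E throughput = its input = 389800 km³/yr; τ = 3669 / 389800 = 0.009413 yr.

0.00941 yr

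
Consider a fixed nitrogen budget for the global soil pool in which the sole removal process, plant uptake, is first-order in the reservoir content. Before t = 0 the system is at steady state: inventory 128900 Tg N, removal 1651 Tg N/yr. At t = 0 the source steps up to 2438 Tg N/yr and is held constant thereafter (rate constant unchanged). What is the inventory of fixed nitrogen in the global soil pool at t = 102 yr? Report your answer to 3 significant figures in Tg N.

The sink rate constant is k = F₀/M₀ = 1651/128900 = 0.01281 yr⁻¹.
Solving dM/dt = F₁ − kM with M(0) = M₀ gives M(t) = F₁/k + (M₀ − F₁/k)·e^(−kt).
F₁/k = 2438/0.01281 = 190340 Tg N; kt = 0.01281 × 102 = 1.306, e^(−kt) = 0.2708.
M(102) = 190340 + (128900 − 190340) × 0.2708 = 190340 − 16640 = 173710 Tg N.

174000 Tg N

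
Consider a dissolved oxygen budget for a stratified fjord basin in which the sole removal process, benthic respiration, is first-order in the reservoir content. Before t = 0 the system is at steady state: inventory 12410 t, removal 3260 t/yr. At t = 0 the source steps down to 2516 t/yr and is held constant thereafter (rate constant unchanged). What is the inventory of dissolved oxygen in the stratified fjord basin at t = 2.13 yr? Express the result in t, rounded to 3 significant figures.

The sink rate constant is k = F₀/M₀ = 3260/12410 = 0.2627 yr⁻¹.
Solving dM/dt = F₁ − kM with M(0) = M₀ gives M(t) = F₁/k + (M₀ − F₁/k)·e^(−kt).
F₁/k = 2516/0.2627 = 9577.8 t; kt = 0.2627 × 2.13 = 0.5595, e^(−kt) = 0.5715.
M(2.13) = 9577.8 + (12410 − 9577.8) × 0.5715 = 9577.8 + 1619 = 11196 t.

11200 t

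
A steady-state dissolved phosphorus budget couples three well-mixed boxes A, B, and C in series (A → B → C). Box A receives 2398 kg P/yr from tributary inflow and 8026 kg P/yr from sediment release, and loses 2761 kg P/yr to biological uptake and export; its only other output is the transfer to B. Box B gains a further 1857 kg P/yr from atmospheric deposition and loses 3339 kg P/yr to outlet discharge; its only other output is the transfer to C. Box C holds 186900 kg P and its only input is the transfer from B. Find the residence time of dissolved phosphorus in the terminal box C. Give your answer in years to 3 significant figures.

30.2 yr

Box A: F(A→B) = (2398 + 8026) − 2761 = 7663.0 kg P/yr.
Box B: F(B→C) = (7663.0 + 1857) − 3339 = 6181.0 kg P/yr.
Box C throughput = its input = 6181.0 kg P/yr; τ = 186900 / 6181.0 = 30.24 yr.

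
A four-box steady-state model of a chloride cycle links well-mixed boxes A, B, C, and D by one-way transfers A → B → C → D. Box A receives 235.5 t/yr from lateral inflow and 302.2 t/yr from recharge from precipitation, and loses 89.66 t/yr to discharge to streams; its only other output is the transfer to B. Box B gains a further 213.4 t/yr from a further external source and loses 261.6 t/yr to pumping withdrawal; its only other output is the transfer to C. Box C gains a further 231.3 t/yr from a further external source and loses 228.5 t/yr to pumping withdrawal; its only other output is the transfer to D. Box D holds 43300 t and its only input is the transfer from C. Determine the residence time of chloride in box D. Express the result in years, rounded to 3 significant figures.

108 yr

Box A: F(A→B) = (235.5 + 302.2) − 89.66 = 448.04 t/yr.
Box B: F(B→C) = (448.04 + 213.4) − 261.6 = 399.84 t/yr.
Box C: F(C→D) = (399.84 + 231.3) − 228.5 = 402.64 t/yr.
Box D throughput = its input = 402.64 t/yr; τ = 43300 / 402.64 = 107.5 yr.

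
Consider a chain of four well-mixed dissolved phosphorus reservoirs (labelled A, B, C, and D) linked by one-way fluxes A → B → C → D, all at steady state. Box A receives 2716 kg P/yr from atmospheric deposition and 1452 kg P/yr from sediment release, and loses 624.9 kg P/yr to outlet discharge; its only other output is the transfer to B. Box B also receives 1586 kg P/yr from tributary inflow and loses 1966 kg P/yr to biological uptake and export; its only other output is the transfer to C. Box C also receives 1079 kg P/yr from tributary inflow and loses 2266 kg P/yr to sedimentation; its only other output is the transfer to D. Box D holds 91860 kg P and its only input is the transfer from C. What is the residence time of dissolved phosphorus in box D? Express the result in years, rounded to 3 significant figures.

46.5 yr

Box A: F(A→B) = (2716 + 1452) − 624.9 = 3543.1 kg P/yr.
Box B: F(B→C) = (3543.1 + 1586) − 1966 = 3163.1 kg P/yr.
Box C: F(C→D) = (3163.1 + 1079) − 2266 = 1976.1 kg P/yr.
Box D throughput = its input = 1976.1 kg P/yr; τ = 91860 / 1976.1 = 46.49 yr.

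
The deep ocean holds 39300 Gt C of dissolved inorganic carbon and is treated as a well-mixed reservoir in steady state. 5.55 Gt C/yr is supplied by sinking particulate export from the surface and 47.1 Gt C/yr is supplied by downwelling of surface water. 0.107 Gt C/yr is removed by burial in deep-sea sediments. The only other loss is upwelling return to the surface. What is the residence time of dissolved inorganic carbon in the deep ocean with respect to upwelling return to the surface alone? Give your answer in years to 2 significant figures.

750 yr

At steady state ΣF_in = ΣF_out.
ΣF_in = 5.55 + 47.1 = 52.650 Gt C/yr.
Upwelling return to the surface flux = ΣF_in − (0.107) = 52.650 − 0.1070 = 52.54 Gt C/yr.
τ = M / F = 39300 / 52.54 = 748.0 yr.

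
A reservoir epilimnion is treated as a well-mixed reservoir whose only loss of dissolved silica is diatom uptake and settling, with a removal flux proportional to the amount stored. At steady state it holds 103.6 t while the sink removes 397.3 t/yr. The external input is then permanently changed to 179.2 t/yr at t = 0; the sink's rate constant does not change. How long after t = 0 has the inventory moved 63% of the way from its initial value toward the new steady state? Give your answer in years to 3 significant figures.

0.259 yr

τ = M₀/F₀ = 103.6/397.3 = 0.2608 yr.
The remaining gap fraction is e^(−t/τ); 63% covered ⇒ e^(−t/τ) = 0.370.
t = −τ ln(0.370) = 0.2608 × 0.9943 = 0.2593 yr.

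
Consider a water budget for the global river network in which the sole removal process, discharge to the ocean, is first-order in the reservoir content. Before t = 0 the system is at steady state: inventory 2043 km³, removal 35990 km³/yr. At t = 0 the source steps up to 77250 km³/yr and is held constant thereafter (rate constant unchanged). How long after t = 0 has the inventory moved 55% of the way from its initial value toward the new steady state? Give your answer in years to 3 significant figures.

τ = M₀/F₀ = 2043/35990 = 0.05677 yr.
The remaining gap fraction is e^(−t/τ); 55% covered ⇒ e^(−t/τ) = 0.450.
t = −τ ln(0.450) = 0.05677 × 0.7985 = 0.04533 yr.

0.0453 yr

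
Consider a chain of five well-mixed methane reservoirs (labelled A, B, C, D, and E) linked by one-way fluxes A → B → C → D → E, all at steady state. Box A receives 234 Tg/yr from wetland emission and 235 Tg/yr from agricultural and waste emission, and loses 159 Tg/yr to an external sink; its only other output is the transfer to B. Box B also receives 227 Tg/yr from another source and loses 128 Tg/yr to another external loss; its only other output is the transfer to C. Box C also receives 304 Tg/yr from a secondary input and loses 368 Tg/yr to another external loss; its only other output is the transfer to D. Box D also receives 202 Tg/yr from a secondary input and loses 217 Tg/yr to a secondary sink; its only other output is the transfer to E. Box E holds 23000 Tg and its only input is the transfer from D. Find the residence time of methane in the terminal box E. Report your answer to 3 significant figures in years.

69.7 yr

Box A: F(A→B) = (234 + 235) − 159 = 310.00 Tg/yr.
Box B: F(B→C) = (310.00 + 227) − 128 = 409.00 Tg/yr.
Box C: F(C→D) = (409.00 + 304) − 368 = 345.00 Tg/yr.
Box D: F(D→E) = (345.00 + 202) − 217 = 330.00 Tg/yr.
Box E throughput = its input = 330.00 Tg/yr; τ = 23000 / 330.00 = 69.70 yr.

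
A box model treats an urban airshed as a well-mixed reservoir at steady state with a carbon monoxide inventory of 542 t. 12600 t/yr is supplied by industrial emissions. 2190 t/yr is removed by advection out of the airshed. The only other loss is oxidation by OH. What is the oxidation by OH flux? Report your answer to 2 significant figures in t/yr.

10000 t/yr

At steady state ΣF_in = ΣF_out.
ΣF_in = 12600 t/yr.
Oxidation by OH flux = ΣF_in − (2190) = 12600 − 2190 = 10410 t/yr.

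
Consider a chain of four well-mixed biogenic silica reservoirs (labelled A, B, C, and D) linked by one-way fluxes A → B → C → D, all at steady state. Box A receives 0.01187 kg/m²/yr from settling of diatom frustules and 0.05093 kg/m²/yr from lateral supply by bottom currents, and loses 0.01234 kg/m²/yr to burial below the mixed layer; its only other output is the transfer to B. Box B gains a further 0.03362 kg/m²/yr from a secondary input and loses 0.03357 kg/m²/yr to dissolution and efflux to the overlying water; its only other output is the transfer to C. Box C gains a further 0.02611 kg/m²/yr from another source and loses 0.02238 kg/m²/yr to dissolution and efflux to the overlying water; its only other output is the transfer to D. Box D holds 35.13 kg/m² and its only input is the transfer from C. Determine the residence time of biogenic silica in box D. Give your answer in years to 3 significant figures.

648 yr

Box A: F(A→B) = (0.01187 + 0.05093) − 0.01234 = 0.050460 kg/m²/yr.
Box B: F(B→C) = (0.050460 + 0.03362) − 0.03357 = 0.050510 kg/m²/yr.
Box C: F(C→D) = (0.050510 + 0.02611) − 0.02238 = 0.054240 kg/m²/yr.
Box D throughput = its input = 0.054240 kg/m²/yr; τ = 35.13 / 0.054240 = 647.7 yr.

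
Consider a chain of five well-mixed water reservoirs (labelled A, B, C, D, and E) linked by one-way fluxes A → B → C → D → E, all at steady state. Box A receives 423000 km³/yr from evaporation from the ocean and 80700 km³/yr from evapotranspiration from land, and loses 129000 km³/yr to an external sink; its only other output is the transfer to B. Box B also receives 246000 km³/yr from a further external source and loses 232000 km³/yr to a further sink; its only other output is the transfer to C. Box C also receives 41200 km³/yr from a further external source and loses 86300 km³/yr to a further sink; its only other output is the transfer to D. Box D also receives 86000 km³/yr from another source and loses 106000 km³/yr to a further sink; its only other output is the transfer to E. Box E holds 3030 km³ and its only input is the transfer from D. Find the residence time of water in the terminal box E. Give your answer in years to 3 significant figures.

0.00936 yr

Box A: F(A→B) = (423000 + 80700) − 129000 = 374700 km³/yr.
Box B: F(B→C) = (374700 + 246000) − 232000 = 388700 km³/yr.
Box C: F(C→D) = (388700 + 41200) − 86300 = 343600 km³/yr.
Box D: F(D→E) = (343600 + 86000) − 106000 = 323600 km³/yr.
Box E throughput = its input = 323600 km³/yr; τ = 3030 / 323600 = 0.009363 yr.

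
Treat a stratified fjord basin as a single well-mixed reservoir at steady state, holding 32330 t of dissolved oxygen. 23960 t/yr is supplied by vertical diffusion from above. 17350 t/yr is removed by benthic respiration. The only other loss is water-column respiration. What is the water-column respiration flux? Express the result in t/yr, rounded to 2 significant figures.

6600 t/yr

At steady state ΣF_in = ΣF_out.
ΣF_in = 23960 t/yr.
Water-column respiration flux = ΣF_in − (17350) = 23960 − 17350 = 6610 t/yr.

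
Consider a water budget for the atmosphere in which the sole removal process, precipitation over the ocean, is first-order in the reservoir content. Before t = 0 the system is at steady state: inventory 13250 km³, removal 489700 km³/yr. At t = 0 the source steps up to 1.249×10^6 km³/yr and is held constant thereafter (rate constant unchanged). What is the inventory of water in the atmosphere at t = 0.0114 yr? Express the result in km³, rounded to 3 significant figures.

20300 km³

Residence time τ = M₀/F₀ = 0.02706 yr. The eventual steady state is M_∞ = M₀·(F₁/F₀) = 13250 × 1.249×10^6/489700 = 33795 km³.
The anomaly ΔM(t) = M(t) − M_∞ decays as ΔM₀·e^(−t/τ) with ΔM₀ = 13250 − 33795 = −20540 km³.
At t = 0.0114 yr, e^(−t/τ) = e^(−0.4213) = 0.6562, so ΔM = −13480 km³ and M = 33795 − 13480 = 20314 km³.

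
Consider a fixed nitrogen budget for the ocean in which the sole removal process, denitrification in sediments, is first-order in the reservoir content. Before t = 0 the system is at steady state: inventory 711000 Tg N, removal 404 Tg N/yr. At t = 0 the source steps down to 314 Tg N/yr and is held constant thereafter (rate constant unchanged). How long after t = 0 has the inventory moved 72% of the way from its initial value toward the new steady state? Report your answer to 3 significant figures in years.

2240 yr

τ = M₀/F₀ = 711000/404 = 1760 yr.
The remaining gap fraction is e^(−t/τ); 72% covered ⇒ e^(−t/τ) = 0.280.
t = −τ ln(0.280) = 1760 × 1.273 = 2240 yr.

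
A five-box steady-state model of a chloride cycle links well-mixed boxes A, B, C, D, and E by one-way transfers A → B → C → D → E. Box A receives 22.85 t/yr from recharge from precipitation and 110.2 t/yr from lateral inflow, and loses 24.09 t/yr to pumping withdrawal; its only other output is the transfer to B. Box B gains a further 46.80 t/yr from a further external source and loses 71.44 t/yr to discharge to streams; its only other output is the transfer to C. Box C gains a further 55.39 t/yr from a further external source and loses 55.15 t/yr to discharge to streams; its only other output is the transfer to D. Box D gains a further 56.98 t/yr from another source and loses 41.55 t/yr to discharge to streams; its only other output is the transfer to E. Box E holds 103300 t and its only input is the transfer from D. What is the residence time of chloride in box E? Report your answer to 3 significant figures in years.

Box A: F(A→B) = (22.85 + 110.2) − 24.09 = 108.96 t/yr.
Box B: F(B→C) = (108.96 + 46.80) − 71.44 = 84.320 t/yr.
Box C: F(C→D) = (84.320 + 55.39) − 55.15 = 84.560 t/yr.
Box D: F(D→E) = (84.560 + 56.98) − 41.55 = 99.990 t/yr.
Box E throughput = its input = 99.990 t/yr; τ = 103300 / 99.990 = 1033 yr.

1030 yr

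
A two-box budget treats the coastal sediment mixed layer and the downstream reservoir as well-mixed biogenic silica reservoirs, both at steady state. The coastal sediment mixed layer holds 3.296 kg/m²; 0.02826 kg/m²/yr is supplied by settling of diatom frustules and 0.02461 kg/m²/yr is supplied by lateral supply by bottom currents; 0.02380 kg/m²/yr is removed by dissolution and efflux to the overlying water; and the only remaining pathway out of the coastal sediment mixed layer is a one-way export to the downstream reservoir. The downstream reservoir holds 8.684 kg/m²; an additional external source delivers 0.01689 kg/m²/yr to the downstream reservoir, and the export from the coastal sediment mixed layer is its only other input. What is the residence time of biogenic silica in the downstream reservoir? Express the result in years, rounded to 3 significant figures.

189 yr

Balance the coastal sediment mixed layer: ΣF_in = 0.02826 + 0.02461 = 0.052870 kg/m²/yr.
Export to the downstream reservoir = ΣF_in − (0.02380) = 0.029070 kg/m²/yr.
Total input to the downstream reservoir = 0.029070 + 0.01689 = 0.045960 kg/m²/yr; at steady state this equals its total output.
τ = M / F = 8.684 / 0.045960 = 188.9 yr.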